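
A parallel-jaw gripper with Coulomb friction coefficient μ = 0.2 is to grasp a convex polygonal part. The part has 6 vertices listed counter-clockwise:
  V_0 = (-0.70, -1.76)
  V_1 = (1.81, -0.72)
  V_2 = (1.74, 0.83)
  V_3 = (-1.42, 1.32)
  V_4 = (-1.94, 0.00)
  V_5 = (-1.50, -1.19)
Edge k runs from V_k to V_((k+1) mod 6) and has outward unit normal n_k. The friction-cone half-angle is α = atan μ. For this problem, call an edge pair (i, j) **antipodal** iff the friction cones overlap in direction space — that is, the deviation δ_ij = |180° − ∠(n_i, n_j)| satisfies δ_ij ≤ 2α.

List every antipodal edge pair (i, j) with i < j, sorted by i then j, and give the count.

α = atan 0.2 = 11.31°;  2α = 22.62°
n_0 = (+0.3828, -0.9238)
n_1 = (+0.9990, +0.0451)
n_2 = (+0.1532, +0.9882)
n_3 = (-0.9304, +0.3665)
n_4 = (-0.9379, -0.3468)
n_5 = (-0.5803, -0.8144)
  (0,1): δ = 109.92°  ·
  (0,2): δ = 31.32°  ·
  (0,3): δ = 45.99°  ·
  (0,4): δ = 87.79°  ·
  (0,5): δ = 122.02°  ·
  (1,2): δ = 101.40°  ·
  (1,3): δ = 24.09°  ·
  (1,4): δ = 17.71°  ✓
  (1,5): δ = 51.94°  ·
  (2,3): δ = 102.69°  ·
  (2,4): δ = 60.89°  ·
  (2,5): δ = 26.66°  ·
  (3,4): δ = 138.21°  ·
  (3,5): δ = 103.97°  ·
  (4,5): δ = 145.76°  ·
antipodal pairs: 1

count = 1; pairs: (1,4)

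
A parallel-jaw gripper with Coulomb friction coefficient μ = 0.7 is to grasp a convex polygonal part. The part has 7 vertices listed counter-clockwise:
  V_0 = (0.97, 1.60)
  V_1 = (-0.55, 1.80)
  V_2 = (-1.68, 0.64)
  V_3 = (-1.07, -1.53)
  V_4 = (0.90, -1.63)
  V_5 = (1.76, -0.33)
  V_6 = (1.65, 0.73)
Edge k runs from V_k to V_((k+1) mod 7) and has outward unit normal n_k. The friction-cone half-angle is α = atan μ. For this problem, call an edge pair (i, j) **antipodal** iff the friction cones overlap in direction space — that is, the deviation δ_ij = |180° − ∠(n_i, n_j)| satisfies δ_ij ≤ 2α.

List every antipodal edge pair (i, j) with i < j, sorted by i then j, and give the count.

α = atan 0.7 = 34.99°;  2α = 69.98°
n_0 = (+0.1305, +0.9915)
n_1 = (-0.7163, +0.6978)
n_2 = (-0.9627, -0.2706)
n_3 = (-0.0507, -0.9987)
n_4 = (+0.8340, -0.5517)
n_5 = (+0.9947, +0.1032)
n_6 = (+0.7879, +0.6158)
  (0,1): δ = 126.75°  ·
  (0,2): δ = 66.80°  ✓
  (0,3): δ = 4.59°  ✓
  (0,4): δ = 64.01°  ✓
  (0,5): δ = 103.42°  ·
  (0,6): δ = 135.51°  ·
  (1,2): δ = 120.05°  ·
  (1,3): δ = 48.66°  ✓
  (1,4): δ = 10.76°  ✓
  (1,5): δ = 50.17°  ✓
  (1,6): δ = 82.26°  ·
  (2,3): δ = 108.61°  ·
  (2,4): δ = 49.19°  ✓
  (2,5): δ = 9.78°  ✓
  (2,6): δ = 22.31°  ✓
  (3,4): δ = 120.58°  ·
  (3,5): δ = 81.17°  ·
  (3,6): δ = 49.08°  ✓
  (4,5): δ = 140.59°  ·
  (4,6): δ = 108.50°  ·
  (5,6): δ = 147.91°  ·
antipodal pairs: 10

count = 10; pairs: (0,2), (0,3), (0,4), (1,3), (1,4), (1,5), (2,4), (2,5), (2,6), (3,6)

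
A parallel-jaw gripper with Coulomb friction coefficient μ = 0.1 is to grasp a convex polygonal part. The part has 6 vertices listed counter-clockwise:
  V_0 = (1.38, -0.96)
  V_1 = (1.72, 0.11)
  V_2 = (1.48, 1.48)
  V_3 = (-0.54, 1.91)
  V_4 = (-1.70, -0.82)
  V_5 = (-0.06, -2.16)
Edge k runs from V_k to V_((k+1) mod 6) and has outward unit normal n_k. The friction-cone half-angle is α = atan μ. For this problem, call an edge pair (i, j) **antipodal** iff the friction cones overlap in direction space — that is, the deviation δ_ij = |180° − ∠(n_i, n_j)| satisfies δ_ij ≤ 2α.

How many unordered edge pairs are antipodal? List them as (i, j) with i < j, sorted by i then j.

count = 1; pairs: (0,3)

α = atan 0.1 = 5.71°;  2α = 11.42°
n_0 = (+0.9530, -0.3028)
n_1 = (+0.9850, +0.1726)
n_2 = (+0.2082, +0.9781)
n_3 = (-0.9204, +0.3911)
n_4 = (-0.6327, -0.7744)
n_5 = (+0.6402, -0.7682)
  (0,1): δ = 152.44°  ·
  (0,2): δ = 84.39°  ·
  (0,3): δ = 5.39°  ✓
  (0,4): δ = 68.38°  ·
  (0,5): δ = 147.43°  ·
  (1,2): δ = 111.95°  ·
  (1,3): δ = 32.96°  ·
  (1,4): δ = 40.81°  ·
  (1,5): δ = 119.87°  ·
  (2,3): δ = 101.00°  ·
  (2,4): δ = 27.23°  ·
  (2,5): δ = 51.82°  ·
  (3,4): δ = 106.23°  ·
  (3,5): δ = 27.17°  ·
  (4,5): δ = 100.94°  ·
antipodal pairs: 1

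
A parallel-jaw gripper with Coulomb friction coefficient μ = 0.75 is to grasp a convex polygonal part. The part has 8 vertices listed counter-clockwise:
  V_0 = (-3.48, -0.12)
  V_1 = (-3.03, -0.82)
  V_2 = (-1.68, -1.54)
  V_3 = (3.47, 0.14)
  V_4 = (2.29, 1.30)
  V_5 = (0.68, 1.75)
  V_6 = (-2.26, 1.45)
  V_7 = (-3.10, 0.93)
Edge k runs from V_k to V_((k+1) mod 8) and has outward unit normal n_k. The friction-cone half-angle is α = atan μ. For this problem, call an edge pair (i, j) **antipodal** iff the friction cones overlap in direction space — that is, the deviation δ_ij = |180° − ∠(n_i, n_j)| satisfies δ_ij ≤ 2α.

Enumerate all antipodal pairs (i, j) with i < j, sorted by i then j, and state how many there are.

count = 13; pairs: (0,3), (0,4), (0,5), (1,3), (1,4), (1,5), (1,6), (2,3), (2,4), (2,5), (2,6), (2,7), (3,7)

α = atan 0.75 = 36.87°;  2α = 73.74°
n_0 = (-0.8412, -0.5408)
n_1 = (-0.4706, -0.8824)
n_2 = (+0.3101, -0.9507)
n_3 = (+0.7010, +0.7131)
n_4 = (+0.2692, +0.9631)
n_5 = (-0.1015, +0.9948)
n_6 = (-0.5264, +0.8503)
n_7 = (-0.9403, +0.3403)
  (0,1): δ = 150.81°  ·
  (0,2): δ = 104.67°  ·
  (0,3): δ = 12.75°  ✓
  (0,4): δ = 41.65°  ✓
  (0,5): δ = 63.09°  ✓
  (0,6): δ = 89.02°  ·
  (0,7): δ = 127.37°  ·
  (1,2): δ = 133.86°  ·
  (1,3): δ = 16.44°  ✓
  (1,4): δ = 12.46°  ✓
  (1,5): δ = 33.90°  ✓
  (1,6): δ = 59.83°  ✓
  (1,7): δ = 98.18°  ·
  (2,3): δ = 62.58°  ✓
  (2,4): δ = 33.68°  ✓
  (2,5): δ = 12.24°  ✓
  (2,6): δ = 13.69°  ✓
  (2,7): δ = 52.04°  ✓
  (3,4): δ = 151.11°  ·
  (3,5): δ = 129.66°  ·
  (3,6): δ = 103.73°  ·
  (3,7): δ = 65.39°  ✓
  (4,5): δ = 158.56°  ·
  (4,6): δ = 132.62°  ·
  (4,7): δ = 94.28°  ·
  (5,6): δ = 154.07°  ·
  (5,7): δ = 115.72°  ·
  (6,7): δ = 141.65°  ·
antipodal pairs: 13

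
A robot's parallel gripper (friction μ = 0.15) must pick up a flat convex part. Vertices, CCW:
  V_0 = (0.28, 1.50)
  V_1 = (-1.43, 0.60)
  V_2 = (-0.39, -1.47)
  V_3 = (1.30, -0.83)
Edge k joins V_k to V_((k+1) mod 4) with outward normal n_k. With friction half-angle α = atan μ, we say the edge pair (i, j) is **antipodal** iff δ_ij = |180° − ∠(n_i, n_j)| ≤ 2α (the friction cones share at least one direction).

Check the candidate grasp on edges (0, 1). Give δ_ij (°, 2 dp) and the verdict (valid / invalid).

δ = 91.08°, invalid

α = atan 0.15 = 8.53°;  2α = 17.06°
edge 0: e_0 = (-1.71, -0.90);  n_0 = (-0.4657, +0.8849)
edge 1: e_1 = (+1.04, -2.07);  n_1 = (-0.8936, -0.4489)
∠(n_0, n_1) = 88.92°
δ = |180° − 88.92°| = 91.08°
91.08° > 2α = 17.06°  →  invalid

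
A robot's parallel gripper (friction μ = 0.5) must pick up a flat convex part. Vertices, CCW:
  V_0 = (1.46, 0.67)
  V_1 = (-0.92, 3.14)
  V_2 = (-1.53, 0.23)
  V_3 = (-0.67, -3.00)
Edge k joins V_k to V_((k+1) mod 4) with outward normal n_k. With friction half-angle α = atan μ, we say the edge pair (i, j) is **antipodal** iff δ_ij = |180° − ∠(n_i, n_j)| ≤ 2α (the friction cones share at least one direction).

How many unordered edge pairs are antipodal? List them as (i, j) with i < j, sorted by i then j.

count = 3; pairs: (0,2), (1,3), (2,3)

α = atan 0.5 = 26.57°;  2α = 53.13°
n_0 = (+0.7201, +0.6939)
n_1 = (-0.9787, +0.2052)
n_2 = (-0.9663, -0.2573)
n_3 = (+0.8649, -0.5020)
  (0,1): δ = 55.78°  ·
  (0,2): δ = 29.03°  ✓
  (0,3): δ = 105.93°  ·
  (1,2): δ = 153.25°  ·
  (1,3): δ = 18.29°  ✓
  (2,3): δ = 45.04°  ✓
antipodal pairs: 3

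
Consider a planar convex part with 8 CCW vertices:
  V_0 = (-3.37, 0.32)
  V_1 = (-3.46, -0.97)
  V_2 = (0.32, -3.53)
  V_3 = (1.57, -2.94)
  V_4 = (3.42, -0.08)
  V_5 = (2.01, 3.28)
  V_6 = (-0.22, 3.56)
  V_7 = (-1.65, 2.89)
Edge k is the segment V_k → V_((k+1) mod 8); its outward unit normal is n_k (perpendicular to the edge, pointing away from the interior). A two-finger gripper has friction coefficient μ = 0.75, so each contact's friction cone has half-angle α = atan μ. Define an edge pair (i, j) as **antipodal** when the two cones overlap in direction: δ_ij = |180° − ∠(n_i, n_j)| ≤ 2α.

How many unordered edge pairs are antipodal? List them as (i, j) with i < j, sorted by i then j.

α = atan 0.75 = 36.87°;  2α = 73.74°
n_0 = (-0.9976, +0.0696)
n_1 = (-0.5608, -0.8280)
n_2 = (+0.4268, -0.9043)
n_3 = (+0.8396, -0.5431)
n_4 = (+0.9221, +0.3870)
n_5 = (+0.1246, +0.9922)
n_6 = (-0.4243, +0.9055)
n_7 = (-0.8311, +0.5562)
  (0,1): δ = 120.12°  ·
  (0,2): δ = 60.74°  ✓
  (0,3): δ = 28.91°  ✓
  (0,4): δ = 26.76°  ✓
  (0,5): δ = 86.83°  ·
  (0,6): δ = 119.10°  ·
  (0,7): δ = 150.20°  ·
  (1,2): δ = 120.62°  ·
  (1,3): δ = 88.79°  ·
  (1,4): δ = 33.13°  ✓
  (1,5): δ = 26.95°  ✓
  (1,6): δ = 59.21°  ✓
  (1,7): δ = 90.31°  ·
  (2,3): δ = 148.16°  ·
  (2,4): δ = 92.50°  ·
  (2,5): δ = 32.42°  ✓
  (2,6): δ = 0.16°  ✓
  (2,7): δ = 30.94°  ✓
  (3,4): δ = 124.34°  ·
  (3,5): δ = 64.26°  ✓
  (3,6): δ = 32.00°  ✓
  (3,7): δ = 0.90°  ✓
  (4,5): δ = 119.92°  ·
  (4,6): δ = 87.66°  ·
  (4,7): δ = 56.56°  ✓
  (5,6): δ = 147.74°  ·
  (5,7): δ = 116.64°  ·
  (6,7): δ = 148.90°  ·
antipodal pairs: 13

count = 13; pairs: (0,2), (0,3), (0,4), (1,4), (1,5), (1,6), (2,5), (2,6), (2,7), (3,5), (3,6), (3,7), (4,7)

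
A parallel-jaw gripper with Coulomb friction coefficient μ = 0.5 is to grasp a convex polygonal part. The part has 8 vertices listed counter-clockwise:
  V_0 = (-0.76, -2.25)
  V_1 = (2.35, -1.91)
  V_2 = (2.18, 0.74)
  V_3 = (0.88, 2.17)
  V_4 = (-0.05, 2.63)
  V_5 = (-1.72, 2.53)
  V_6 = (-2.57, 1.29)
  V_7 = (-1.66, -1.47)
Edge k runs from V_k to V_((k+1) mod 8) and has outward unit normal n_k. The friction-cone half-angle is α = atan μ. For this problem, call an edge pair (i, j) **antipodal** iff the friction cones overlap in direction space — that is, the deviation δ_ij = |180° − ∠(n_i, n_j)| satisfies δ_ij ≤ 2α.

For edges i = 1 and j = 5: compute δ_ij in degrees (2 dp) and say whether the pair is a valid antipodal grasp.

α = atan 0.5 = 26.57°;  2α = 53.13°
edge 1: e_1 = (-0.17, +2.65);  n_1 = (+0.9979, +0.0640)
edge 5: e_5 = (-0.85, -1.24);  n_5 = (-0.8248, +0.5654)
∠(n_1, n_5) = 141.90°
δ = |180° − 141.90°| = 38.10°
38.10° ≤ 2α = 53.13°  →  valid

δ = 38.10°, valid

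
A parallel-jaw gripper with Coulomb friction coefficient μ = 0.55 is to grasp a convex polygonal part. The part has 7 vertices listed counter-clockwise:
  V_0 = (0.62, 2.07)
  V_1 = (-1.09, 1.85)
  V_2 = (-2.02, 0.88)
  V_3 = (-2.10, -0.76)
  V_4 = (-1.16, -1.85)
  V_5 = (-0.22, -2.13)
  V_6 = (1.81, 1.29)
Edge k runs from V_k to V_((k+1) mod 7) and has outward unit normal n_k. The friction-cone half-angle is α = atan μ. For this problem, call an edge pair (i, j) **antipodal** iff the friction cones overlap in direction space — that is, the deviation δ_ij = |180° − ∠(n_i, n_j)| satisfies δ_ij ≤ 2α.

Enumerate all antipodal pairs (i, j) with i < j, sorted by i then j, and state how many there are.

α = atan 0.55 = 28.81°;  2α = 57.62°
n_0 = (-0.1276, +0.9918)
n_1 = (-0.7218, +0.6921)
n_2 = (-0.9988, +0.0487)
n_3 = (-0.7573, -0.6531)
n_4 = (-0.2855, -0.9584)
n_5 = (+0.8599, -0.5104)
n_6 = (+0.5482, +0.8364)
  (0,1): δ = 141.13°  ·
  (0,2): δ = 100.12°  ·
  (0,3): δ = 56.56°  ✓
  (0,4): δ = 23.92°  ✓
  (0,5): δ = 51.98°  ✓
  (0,6): δ = 139.43°  ·
  (1,2): δ = 139.00°  ·
  (1,3): δ = 95.43°  ·
  (1,4): δ = 62.79°  ·
  (1,5): δ = 13.10°  ✓
  (1,6): δ = 100.55°  ·
  (2,3): δ = 136.43°  ·
  (2,4): δ = 103.79°  ·
  (2,5): δ = 27.90°  ✓
  (2,6): δ = 59.55°  ·
  (3,4): δ = 147.36°  ·
  (3,5): δ = 71.47°  ·
  (3,6): δ = 15.98°  ✓
  (4,5): δ = 104.10°  ·
  (4,6): δ = 16.66°  ✓
  (5,6): δ = 92.55°  ·
antipodal pairs: 7

count = 7; pairs: (0,3), (0,4), (0,5), (1,5), (2,5), (3,6), (4,6)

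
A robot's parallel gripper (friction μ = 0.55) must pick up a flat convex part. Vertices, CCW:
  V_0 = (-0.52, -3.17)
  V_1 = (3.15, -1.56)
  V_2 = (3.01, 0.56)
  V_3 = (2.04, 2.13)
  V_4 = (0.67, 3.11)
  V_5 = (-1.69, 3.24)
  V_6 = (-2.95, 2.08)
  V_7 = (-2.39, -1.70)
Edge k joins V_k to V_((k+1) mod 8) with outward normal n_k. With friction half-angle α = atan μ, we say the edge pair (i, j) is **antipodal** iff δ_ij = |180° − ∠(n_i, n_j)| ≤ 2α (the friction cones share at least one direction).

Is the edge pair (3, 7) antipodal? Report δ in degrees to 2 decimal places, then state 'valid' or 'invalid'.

α = atan 0.55 = 28.81°;  2α = 57.62°
edge 3: e_3 = (-1.37, +0.98);  n_3 = (+0.5818, +0.8133)
edge 7: e_7 = (+1.87, -1.47);  n_7 = (-0.6180, -0.7862)
∠(n_3, n_7) = 177.41°
δ = |180° − 177.41°| = 2.59°
2.59° ≤ 2α = 57.62°  →  valid

δ = 2.59°, valid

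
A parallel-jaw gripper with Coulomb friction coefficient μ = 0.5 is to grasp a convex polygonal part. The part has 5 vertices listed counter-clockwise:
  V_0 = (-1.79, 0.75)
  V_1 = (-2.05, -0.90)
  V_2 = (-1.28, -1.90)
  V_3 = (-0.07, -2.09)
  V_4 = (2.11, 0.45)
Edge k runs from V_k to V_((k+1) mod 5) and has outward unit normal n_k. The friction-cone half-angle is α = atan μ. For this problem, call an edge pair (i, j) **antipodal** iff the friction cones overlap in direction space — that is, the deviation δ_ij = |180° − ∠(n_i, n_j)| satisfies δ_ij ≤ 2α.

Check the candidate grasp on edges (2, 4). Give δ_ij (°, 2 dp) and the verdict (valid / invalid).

α = atan 0.5 = 26.57°;  2α = 53.13°
edge 2: e_2 = (+1.21, -0.19);  n_2 = (-0.1551, -0.9879)
edge 4: e_4 = (-3.90, +0.30);  n_4 = (+0.0767, +0.9971)
∠(n_2, n_4) = 175.47°
δ = |180° − 175.47°| = 4.53°
4.53° ≤ 2α = 53.13°  →  valid

δ = 4.53°, valid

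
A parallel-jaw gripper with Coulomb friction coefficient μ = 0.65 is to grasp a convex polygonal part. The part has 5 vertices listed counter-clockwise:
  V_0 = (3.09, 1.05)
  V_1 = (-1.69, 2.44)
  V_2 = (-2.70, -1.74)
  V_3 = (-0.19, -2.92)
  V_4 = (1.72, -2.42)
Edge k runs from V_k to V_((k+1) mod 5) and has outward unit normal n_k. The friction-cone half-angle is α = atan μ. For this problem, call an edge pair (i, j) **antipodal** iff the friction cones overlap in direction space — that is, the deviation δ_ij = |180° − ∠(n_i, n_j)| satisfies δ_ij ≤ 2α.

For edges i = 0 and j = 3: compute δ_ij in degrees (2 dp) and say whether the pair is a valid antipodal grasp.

δ = 30.88°, valid

α = atan 0.65 = 33.02°;  2α = 66.05°
edge 0: e_0 = (-4.78, +1.39);  n_0 = (+0.2792, +0.9602)
edge 3: e_3 = (+1.91, +0.50);  n_3 = (+0.2532, -0.9674)
∠(n_0, n_3) = 149.12°
δ = |180° − 149.12°| = 30.88°
30.88° ≤ 2α = 66.05°  →  valid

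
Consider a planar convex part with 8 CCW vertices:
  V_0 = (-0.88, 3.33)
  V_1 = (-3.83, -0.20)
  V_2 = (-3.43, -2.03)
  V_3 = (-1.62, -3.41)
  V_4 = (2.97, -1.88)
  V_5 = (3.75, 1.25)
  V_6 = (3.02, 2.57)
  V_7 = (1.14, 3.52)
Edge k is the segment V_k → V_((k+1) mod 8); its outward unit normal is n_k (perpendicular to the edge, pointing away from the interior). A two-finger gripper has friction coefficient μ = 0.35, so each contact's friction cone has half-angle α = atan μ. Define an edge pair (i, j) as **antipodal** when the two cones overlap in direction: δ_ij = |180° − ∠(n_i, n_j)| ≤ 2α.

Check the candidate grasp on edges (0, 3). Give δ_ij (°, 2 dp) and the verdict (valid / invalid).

α = atan 0.35 = 19.29°;  2α = 38.58°
edge 0: e_0 = (-2.95, -3.53);  n_0 = (-0.7673, +0.6413)
edge 3: e_3 = (+4.59, +1.53);  n_3 = (+0.3162, -0.9487)
∠(n_0, n_3) = 148.32°
δ = |180° − 148.32°| = 31.68°
31.68° ≤ 2α = 38.58°  →  valid

δ = 31.68°, valid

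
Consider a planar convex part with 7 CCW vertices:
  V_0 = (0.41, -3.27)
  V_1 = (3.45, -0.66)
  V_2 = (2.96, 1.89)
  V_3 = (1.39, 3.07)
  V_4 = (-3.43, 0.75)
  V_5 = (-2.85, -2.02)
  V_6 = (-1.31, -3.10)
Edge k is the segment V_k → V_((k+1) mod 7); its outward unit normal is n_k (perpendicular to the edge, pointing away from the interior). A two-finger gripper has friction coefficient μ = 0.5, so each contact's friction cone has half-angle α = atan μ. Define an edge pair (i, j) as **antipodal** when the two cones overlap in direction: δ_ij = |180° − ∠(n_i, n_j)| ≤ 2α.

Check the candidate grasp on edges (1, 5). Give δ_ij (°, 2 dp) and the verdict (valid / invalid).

α = atan 0.5 = 26.57°;  2α = 53.13°
edge 1: e_1 = (-0.49, +2.55);  n_1 = (+0.9820, +0.1887)
edge 5: e_5 = (+1.54, -1.08);  n_5 = (-0.5742, -0.8187)
∠(n_1, n_5) = 135.92°
δ = |180° − 135.92°| = 44.08°
44.08° ≤ 2α = 53.13°  →  valid

δ = 44.08°, valid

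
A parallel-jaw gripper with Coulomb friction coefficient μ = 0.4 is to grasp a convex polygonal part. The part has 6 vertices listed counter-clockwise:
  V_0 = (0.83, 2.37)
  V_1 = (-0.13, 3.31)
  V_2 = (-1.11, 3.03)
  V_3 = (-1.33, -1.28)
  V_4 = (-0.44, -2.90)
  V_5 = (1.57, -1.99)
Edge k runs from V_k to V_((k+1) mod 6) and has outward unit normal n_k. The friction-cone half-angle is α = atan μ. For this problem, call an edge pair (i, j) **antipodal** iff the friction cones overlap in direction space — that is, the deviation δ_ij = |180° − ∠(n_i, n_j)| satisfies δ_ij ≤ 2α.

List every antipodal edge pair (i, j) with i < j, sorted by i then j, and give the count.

α = atan 0.4 = 21.80°;  2α = 43.60°
n_0 = (+0.6996, +0.7145)
n_1 = (-0.2747, +0.9615)
n_2 = (-0.9987, +0.0510)
n_3 = (-0.8764, -0.4815)
n_4 = (+0.4124, -0.9110)
n_5 = (+0.9859, +0.1673)
  (0,1): δ = 119.66°  ·
  (0,2): δ = 48.53°  ·
  (0,3): δ = 16.82°  ✓
  (0,4): δ = 68.75°  ·
  (0,5): δ = 144.03°  ·
  (1,2): δ = 108.87°  ·
  (1,3): δ = 77.16°  ·
  (1,4): δ = 8.41°  ✓
  (1,5): δ = 83.69°  ·
  (2,3): δ = 148.29°  ·
  (2,4): δ = 62.72°  ·
  (2,5): δ = 12.55°  ✓
  (3,4): δ = 94.43°  ·
  (3,5): δ = 19.15°  ✓
  (4,5): δ = 104.73°  ·
antipodal pairs: 4

count = 4; pairs: (0,3), (1,4), (2,5), (3,5)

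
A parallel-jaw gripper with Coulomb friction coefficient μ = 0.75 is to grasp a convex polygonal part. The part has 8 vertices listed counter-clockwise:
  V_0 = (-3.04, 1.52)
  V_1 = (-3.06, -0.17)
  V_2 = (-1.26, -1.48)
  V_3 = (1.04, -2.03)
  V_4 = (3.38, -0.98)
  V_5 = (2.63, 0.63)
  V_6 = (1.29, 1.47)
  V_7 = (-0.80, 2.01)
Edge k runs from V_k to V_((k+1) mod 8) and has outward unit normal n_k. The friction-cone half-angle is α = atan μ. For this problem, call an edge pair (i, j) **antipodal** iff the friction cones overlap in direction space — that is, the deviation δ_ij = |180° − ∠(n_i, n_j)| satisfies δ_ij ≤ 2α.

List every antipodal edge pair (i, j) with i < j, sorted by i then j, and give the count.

α = atan 0.75 = 36.87°;  2α = 73.74°
n_0 = (-0.9999, +0.0118)
n_1 = (-0.5884, -0.8085)
n_2 = (-0.2326, -0.9726)
n_3 = (+0.4094, -0.9124)
n_4 = (+0.9065, +0.4223)
n_5 = (+0.5311, +0.8473)
n_6 = (+0.2502, +0.9682)
n_7 = (-0.2137, +0.9769)
  (0,1): δ = 125.37°  ·
  (0,2): δ = 102.77°  ·
  (0,3): δ = 65.16°  ✓
  (0,4): δ = 25.66°  ✓
  (0,5): δ = 58.60°  ✓
  (0,6): δ = 76.19°  ·
  (0,7): δ = 103.02°  ·
  (1,2): δ = 157.40°  ·
  (1,3): δ = 119.79°  ·
  (1,4): δ = 28.98°  ✓
  (1,5): δ = 3.96°  ✓
  (1,6): δ = 21.56°  ✓
  (1,7): δ = 48.39°  ✓
  (2,3): δ = 142.38°  ·
  (2,4): δ = 51.57°  ✓
  (2,5): δ = 18.63°  ✓
  (2,6): δ = 1.04°  ✓
  (2,7): δ = 25.79°  ✓
  (3,4): δ = 89.19°  ·
  (3,5): δ = 56.25°  ✓
  (3,6): δ = 38.65°  ✓
  (3,7): δ = 11.83°  ✓
  (4,5): δ = 147.06°  ·
  (4,6): δ = 129.46°  ·
  (4,7): δ = 102.64°  ·
  (5,6): δ = 162.40°  ·
  (5,7): δ = 135.58°  ·
  (6,7): δ = 153.17°  ·
antipodal pairs: 14

count = 14; pairs: (0,3), (0,4), (0,5), (1,4), (1,5), (1,6), (1,7), (2,4), (2,5), (2,6), (2,7), (3,5), (3,6), (3,7)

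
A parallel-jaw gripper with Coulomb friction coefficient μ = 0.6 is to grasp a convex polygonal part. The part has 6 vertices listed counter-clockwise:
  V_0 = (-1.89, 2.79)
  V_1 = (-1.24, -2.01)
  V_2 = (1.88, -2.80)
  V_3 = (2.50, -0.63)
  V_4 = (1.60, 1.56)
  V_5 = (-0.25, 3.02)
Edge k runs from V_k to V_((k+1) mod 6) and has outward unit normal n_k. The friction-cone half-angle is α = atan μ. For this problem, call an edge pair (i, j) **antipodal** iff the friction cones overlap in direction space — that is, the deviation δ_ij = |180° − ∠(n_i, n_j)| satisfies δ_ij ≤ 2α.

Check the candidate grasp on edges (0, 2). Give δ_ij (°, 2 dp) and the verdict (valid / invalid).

α = atan 0.6 = 30.96°;  2α = 61.93°
edge 0: e_0 = (+0.65, -4.80);  n_0 = (-0.9910, -0.1342)
edge 2: e_2 = (+0.62, +2.17);  n_2 = (+0.9615, -0.2747)
∠(n_0, n_2) = 156.34°
δ = |180° − 156.34°| = 23.66°
23.66° ≤ 2α = 61.93°  →  valid

δ = 23.66°, valid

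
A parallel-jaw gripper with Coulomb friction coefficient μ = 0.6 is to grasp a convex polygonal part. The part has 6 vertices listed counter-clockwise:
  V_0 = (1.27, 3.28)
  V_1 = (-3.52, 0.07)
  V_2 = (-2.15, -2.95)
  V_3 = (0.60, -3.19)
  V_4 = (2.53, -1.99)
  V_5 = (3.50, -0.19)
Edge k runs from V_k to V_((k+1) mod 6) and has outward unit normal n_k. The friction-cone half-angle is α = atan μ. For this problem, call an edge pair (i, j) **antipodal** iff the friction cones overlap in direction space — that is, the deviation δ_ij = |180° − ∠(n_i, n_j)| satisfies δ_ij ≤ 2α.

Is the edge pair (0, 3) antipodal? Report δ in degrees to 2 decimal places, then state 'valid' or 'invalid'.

δ = 1.96°, valid

α = atan 0.6 = 30.96°;  2α = 61.93°
edge 0: e_0 = (-4.79, -3.21);  n_0 = (-0.5567, +0.8307)
edge 3: e_3 = (+1.93, +1.20);  n_3 = (+0.5280, -0.8492)
∠(n_0, n_3) = 178.04°
δ = |180° − 178.04°| = 1.96°
1.96° ≤ 2α = 61.93°  →  valid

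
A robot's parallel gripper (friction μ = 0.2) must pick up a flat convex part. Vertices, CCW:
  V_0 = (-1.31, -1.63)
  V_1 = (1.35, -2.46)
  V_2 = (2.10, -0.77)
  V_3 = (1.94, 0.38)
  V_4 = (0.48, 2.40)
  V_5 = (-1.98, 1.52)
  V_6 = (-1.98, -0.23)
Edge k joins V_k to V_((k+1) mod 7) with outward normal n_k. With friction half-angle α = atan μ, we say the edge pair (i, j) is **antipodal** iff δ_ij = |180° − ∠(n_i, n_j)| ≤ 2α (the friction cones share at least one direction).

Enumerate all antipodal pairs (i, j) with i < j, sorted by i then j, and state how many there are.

count = 3; pairs: (2,5), (2,6), (3,6)

α = atan 0.2 = 11.31°;  2α = 22.62°
n_0 = (-0.2979, -0.9546)
n_1 = (+0.9140, -0.4056)
n_2 = (+0.9905, +0.1378)
n_3 = (+0.8105, +0.5858)
n_4 = (-0.3368, +0.9416)
n_5 = (-1.0000, -0.0000)
n_6 = (-0.9020, -0.4317)
  (0,1): δ = 96.60°  ·
  (0,2): δ = 64.75°  ·
  (0,3): δ = 36.81°  ·
  (0,4): δ = 37.01°  ·
  (0,5): δ = 107.33°  ·
  (0,6): δ = 132.90°  ·
  (1,2): δ = 148.15°  ·
  (1,3): δ = 120.21°  ·
  (1,4): δ = 46.39°  ·
  (1,5): δ = 23.93°  ·
  (1,6): δ = 49.51°  ·
  (2,3): δ = 152.06°  ·
  (2,4): δ = 78.24°  ·
  (2,5): δ = 7.92°  ✓
  (2,6): δ = 17.65°  ✓
  (3,4): δ = 106.18°  ·
  (3,5): δ = 35.86°  ·
  (3,6): δ = 10.28°  ✓
  (4,5): δ = 109.68°  ·
  (4,6): δ = 84.11°  ·
  (5,6): δ = 154.43°  ·
antipodal pairs: 3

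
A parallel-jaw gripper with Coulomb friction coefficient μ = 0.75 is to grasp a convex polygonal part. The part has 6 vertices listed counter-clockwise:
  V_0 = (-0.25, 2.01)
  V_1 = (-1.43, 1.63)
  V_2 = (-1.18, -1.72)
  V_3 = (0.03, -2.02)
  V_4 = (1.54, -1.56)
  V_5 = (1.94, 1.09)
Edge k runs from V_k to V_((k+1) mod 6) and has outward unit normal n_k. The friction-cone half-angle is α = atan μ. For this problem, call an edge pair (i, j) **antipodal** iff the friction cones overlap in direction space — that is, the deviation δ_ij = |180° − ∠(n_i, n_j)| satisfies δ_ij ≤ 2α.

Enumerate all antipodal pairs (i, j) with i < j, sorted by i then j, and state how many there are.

count = 7; pairs: (0,2), (0,3), (0,4), (1,4), (1,5), (2,5), (3,5)

α = atan 0.75 = 36.87°;  2α = 73.74°
n_0 = (-0.3065, +0.9519)
n_1 = (-0.9972, -0.0744)
n_2 = (-0.2406, -0.9706)
n_3 = (+0.2914, -0.9566)
n_4 = (+0.9888, -0.1493)
n_5 = (+0.3873, +0.9220)
  (0,1): δ = 103.58°  ·
  (0,2): δ = 31.78°  ✓
  (0,3): δ = 0.91°  ✓
  (0,4): δ = 63.57°  ✓
  (0,5): δ = 139.36°  ·
  (1,2): δ = 108.19°  ·
  (1,3): δ = 77.33°  ·
  (1,4): δ = 12.85°  ✓
  (1,5): δ = 62.95°  ✓
  (2,3): δ = 149.13°  ·
  (2,4): δ = 84.66°  ·
  (2,5): δ = 8.86°  ✓
  (3,4): δ = 115.53°  ·
  (3,5): δ = 39.73°  ✓
  (4,5): δ = 104.20°  ·
antipodal pairs: 7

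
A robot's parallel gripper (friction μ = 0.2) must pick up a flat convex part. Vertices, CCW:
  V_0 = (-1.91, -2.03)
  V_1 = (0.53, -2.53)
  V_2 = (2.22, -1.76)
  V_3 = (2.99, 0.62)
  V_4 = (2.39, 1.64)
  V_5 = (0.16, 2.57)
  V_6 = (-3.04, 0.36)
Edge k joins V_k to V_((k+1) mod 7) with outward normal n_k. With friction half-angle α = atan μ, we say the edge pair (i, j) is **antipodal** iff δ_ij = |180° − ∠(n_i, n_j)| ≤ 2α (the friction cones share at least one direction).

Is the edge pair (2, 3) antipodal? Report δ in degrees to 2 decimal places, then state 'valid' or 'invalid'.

α = atan 0.2 = 11.31°;  2α = 22.62°
edge 2: e_2 = (+0.77, +2.38);  n_2 = (+0.9514, -0.3078)
edge 3: e_3 = (-0.60, +1.02);  n_3 = (+0.8619, +0.5070)
∠(n_2, n_3) = 48.39°
δ = |180° − 48.39°| = 131.61°
131.61° > 2α = 22.62°  →  invalid

δ = 131.61°, invalid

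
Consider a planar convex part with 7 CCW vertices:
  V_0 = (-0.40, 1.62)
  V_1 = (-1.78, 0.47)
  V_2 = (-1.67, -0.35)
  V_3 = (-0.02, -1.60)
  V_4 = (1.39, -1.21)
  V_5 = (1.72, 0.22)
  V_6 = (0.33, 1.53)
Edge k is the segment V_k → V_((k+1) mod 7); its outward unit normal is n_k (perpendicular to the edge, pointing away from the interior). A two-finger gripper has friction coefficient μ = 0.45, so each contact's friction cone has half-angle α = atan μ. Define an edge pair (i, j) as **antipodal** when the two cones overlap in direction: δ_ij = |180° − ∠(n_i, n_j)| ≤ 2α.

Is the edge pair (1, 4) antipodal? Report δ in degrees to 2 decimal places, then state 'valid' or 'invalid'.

α = atan 0.45 = 24.23°;  2α = 48.46°
edge 1: e_1 = (+0.11, -0.82);  n_1 = (-0.9911, -0.1330)
edge 4: e_4 = (+0.33, +1.43);  n_4 = (+0.9744, -0.2249)
∠(n_1, n_4) = 159.36°
δ = |180° − 159.36°| = 20.64°
20.64° ≤ 2α = 48.46°  →  valid

δ = 20.64°, valid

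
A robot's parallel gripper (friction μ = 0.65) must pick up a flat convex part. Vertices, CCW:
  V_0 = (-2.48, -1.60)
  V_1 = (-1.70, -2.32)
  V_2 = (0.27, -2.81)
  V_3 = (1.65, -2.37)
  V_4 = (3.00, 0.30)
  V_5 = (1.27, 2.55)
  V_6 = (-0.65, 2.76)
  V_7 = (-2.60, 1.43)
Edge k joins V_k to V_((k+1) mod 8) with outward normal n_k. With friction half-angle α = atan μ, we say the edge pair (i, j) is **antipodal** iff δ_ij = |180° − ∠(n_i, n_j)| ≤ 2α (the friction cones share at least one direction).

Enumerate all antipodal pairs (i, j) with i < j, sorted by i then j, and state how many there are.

count = 10; pairs: (0,4), (0,5), (1,4), (1,5), (1,6), (2,5), (2,6), (3,6), (3,7), (4,7)

α = atan 0.65 = 33.02°;  2α = 66.05°
n_0 = (-0.6783, -0.7348)
n_1 = (-0.2414, -0.9704)
n_2 = (+0.3038, -0.9527)
n_3 = (+0.8924, -0.4512)
n_4 = (+0.7928, +0.6095)
n_5 = (+0.1087, +0.9941)
n_6 = (-0.5635, +0.8261)
n_7 = (-0.9992, -0.0396)
  (0,1): δ = 151.26°  ·
  (0,2): δ = 119.61°  ·
  (0,3): δ = 74.11°  ·
  (0,4): δ = 9.73°  ✓
  (0,5): δ = 36.47°  ✓
  (0,6): δ = 77.01°  ·
  (0,7): δ = 134.98°  ·
  (1,2): δ = 148.35°  ·
  (1,3): δ = 102.85°  ·
  (1,4): δ = 38.48°  ✓
  (1,5): δ = 7.73°  ✓
  (1,6): δ = 48.26°  ✓
  (1,7): δ = 106.24°  ·
  (2,3): δ = 134.51°  ·
  (2,4): δ = 70.13°  ·
  (2,5): δ = 23.93°  ✓
  (2,6): δ = 16.61°  ✓
  (2,7): δ = 74.58°  ·
  (3,4): δ = 115.62°  ·
  (3,5): δ = 69.42°  ·
  (3,6): δ = 28.88°  ✓
  (3,7): δ = 29.09°  ✓
  (4,5): δ = 133.80°  ·
  (4,6): δ = 93.26°  ·
  (4,7): δ = 35.29°  ✓
  (5,6): δ = 139.46°  ·
  (5,7): δ = 81.49°  ·
  (6,7): δ = 122.03°  ·
antipodal pairs: 10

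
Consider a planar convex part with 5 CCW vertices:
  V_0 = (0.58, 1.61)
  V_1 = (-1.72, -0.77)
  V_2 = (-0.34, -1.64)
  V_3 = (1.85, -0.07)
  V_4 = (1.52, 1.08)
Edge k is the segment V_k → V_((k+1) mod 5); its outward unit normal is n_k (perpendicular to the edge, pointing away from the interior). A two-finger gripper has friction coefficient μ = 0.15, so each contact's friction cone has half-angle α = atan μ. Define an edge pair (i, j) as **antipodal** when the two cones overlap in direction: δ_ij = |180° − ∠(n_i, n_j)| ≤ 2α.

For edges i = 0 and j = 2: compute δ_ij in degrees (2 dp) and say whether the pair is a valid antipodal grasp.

δ = 10.34°, valid

α = atan 0.15 = 8.53°;  2α = 17.06°
edge 0: e_0 = (-2.30, -2.38);  n_0 = (-0.7191, +0.6949)
edge 2: e_2 = (+2.19, +1.57);  n_2 = (+0.5826, -0.8127)
∠(n_0, n_2) = 169.66°
δ = |180° − 169.66°| = 10.34°
10.34° ≤ 2α = 17.06°  →  valid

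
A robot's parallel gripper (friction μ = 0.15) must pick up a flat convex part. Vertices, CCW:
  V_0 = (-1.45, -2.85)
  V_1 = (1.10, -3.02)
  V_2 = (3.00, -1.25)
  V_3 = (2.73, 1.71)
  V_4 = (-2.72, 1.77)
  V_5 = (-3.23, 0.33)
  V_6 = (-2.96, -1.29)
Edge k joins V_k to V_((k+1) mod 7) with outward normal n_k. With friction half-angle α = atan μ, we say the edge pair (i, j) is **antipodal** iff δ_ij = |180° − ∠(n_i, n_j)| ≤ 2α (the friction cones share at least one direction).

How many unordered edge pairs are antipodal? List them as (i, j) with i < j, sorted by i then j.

count = 2; pairs: (0,3), (2,5)

α = atan 0.15 = 8.53°;  2α = 17.06°
n_0 = (-0.0665, -0.9978)
n_1 = (+0.6816, -0.7317)
n_2 = (+0.9959, +0.0908)
n_3 = (+0.0110, +0.9999)
n_4 = (-0.9426, +0.3338)
n_5 = (-0.9864, -0.1644)
n_6 = (-0.7185, -0.6955)
  (0,1): δ = 133.21°  ·
  (0,2): δ = 80.97°  ·
  (0,3): δ = 3.18°  ✓
  (0,4): δ = 74.31°  ·
  (0,5): δ = 103.28°  ·
  (0,6): δ = 137.88°  ·
  (1,2): δ = 127.76°  ·
  (1,3): δ = 43.60°  ·
  (1,4): δ = 27.53°  ·
  (1,5): δ = 56.49°  ·
  (1,6): δ = 91.10°  ·
  (2,3): δ = 95.84°  ·
  (2,4): δ = 24.71°  ·
  (2,5): δ = 4.25°  ✓
  (2,6): δ = 38.86°  ·
  (3,4): δ = 108.87°  ·
  (3,5): δ = 79.91°  ·
  (3,6): δ = 45.30°  ·
  (4,5): δ = 151.04°  ·
  (4,6): δ = 116.43°  ·
  (5,6): δ = 145.40°  ·
antipodal pairs: 2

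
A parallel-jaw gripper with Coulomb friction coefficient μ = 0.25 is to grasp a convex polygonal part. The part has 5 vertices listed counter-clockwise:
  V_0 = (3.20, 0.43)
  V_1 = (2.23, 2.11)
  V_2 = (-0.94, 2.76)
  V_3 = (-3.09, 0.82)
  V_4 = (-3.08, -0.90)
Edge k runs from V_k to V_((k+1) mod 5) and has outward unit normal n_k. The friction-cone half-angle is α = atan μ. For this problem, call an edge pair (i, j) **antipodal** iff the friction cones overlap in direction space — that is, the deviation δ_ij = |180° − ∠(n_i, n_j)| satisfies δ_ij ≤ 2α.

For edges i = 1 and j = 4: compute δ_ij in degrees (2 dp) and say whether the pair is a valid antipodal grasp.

α = atan 0.25 = 14.04°;  2α = 28.07°
edge 1: e_1 = (-3.17, +0.65);  n_1 = (+0.2009, +0.9796)
edge 4: e_4 = (+6.28, +1.33);  n_4 = (+0.2072, -0.9783)
∠(n_1, n_4) = 156.45°
δ = |180° − 156.45°| = 23.55°
23.55° ≤ 2α = 28.07°  →  valid

δ = 23.55°, valid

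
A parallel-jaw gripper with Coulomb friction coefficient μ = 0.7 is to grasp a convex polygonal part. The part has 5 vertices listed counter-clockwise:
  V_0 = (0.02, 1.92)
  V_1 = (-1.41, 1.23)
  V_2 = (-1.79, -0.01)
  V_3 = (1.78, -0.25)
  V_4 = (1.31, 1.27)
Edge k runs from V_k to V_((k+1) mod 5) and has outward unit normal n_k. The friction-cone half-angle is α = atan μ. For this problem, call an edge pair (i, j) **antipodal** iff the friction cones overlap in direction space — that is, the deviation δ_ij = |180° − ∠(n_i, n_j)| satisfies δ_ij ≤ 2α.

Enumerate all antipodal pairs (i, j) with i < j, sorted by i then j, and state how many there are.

α = atan 0.7 = 34.99°;  2α = 69.98°
n_0 = (-0.4346, +0.9006)
n_1 = (-0.9561, +0.2930)
n_2 = (-0.0671, -0.9977)
n_3 = (+0.9554, +0.2954)
n_4 = (+0.4500, +0.8930)
  (0,1): δ = 132.80°  ·
  (0,2): δ = 29.60°  ✓
  (0,3): δ = 81.42°  ·
  (0,4): δ = 127.50°  ·
  (1,2): δ = 76.81°  ·
  (1,3): δ = 34.22°  ✓
  (1,4): δ = 80.30°  ·
  (2,3): δ = 68.97°  ✓
  (2,4): δ = 22.90°  ✓
  (3,4): δ = 133.92°  ·
antipodal pairs: 4

count = 4; pairs: (0,2), (1,3), (2,3), (2,4)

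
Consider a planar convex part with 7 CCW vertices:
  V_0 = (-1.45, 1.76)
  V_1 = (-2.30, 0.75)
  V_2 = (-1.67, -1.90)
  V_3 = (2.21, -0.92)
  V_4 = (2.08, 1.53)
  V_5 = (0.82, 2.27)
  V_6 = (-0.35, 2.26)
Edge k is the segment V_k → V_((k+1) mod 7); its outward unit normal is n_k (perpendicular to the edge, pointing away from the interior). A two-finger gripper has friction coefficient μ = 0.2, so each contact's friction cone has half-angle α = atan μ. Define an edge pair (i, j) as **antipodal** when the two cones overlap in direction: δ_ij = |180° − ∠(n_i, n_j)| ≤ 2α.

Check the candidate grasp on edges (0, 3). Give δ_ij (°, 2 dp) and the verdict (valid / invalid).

δ = 43.12°, invalid

α = atan 0.2 = 11.31°;  2α = 22.62°
edge 0: e_0 = (-0.85, -1.01);  n_0 = (-0.7651, +0.6439)
edge 3: e_3 = (-0.13, +2.45);  n_3 = (+0.9986, +0.0530)
∠(n_0, n_3) = 136.88°
δ = |180° − 136.88°| = 43.12°
43.12° > 2α = 22.62°  →  invalid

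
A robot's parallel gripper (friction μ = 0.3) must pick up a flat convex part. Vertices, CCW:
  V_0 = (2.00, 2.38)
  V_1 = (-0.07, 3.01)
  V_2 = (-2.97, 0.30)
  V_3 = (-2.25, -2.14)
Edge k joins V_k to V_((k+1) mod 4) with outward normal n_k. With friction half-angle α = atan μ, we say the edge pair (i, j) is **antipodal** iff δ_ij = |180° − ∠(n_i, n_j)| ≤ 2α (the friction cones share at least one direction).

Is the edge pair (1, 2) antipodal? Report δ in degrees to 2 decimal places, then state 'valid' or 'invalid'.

α = atan 0.3 = 16.70°;  2α = 33.40°
edge 1: e_1 = (-2.90, -2.71);  n_1 = (-0.6828, +0.7306)
edge 2: e_2 = (+0.72, -2.44);  n_2 = (-0.9591, -0.2830)
∠(n_1, n_2) = 63.38°
δ = |180° − 63.38°| = 116.62°
116.62° > 2α = 33.40°  →  invalid

δ = 116.62°, invalid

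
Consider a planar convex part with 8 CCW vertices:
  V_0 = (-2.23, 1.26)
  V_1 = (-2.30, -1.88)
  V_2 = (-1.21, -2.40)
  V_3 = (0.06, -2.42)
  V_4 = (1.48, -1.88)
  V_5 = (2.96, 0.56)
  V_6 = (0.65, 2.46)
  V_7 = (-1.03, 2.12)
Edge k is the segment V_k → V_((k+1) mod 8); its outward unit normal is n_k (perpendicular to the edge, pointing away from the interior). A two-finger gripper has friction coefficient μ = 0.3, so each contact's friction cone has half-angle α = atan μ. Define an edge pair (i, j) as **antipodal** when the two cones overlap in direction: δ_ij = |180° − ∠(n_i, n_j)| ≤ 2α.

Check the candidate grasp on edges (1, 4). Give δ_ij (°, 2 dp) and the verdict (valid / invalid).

α = atan 0.3 = 16.70°;  2α = 33.40°
edge 1: e_1 = (+1.09, -0.52);  n_1 = (-0.4306, -0.9026)
edge 4: e_4 = (+1.48, +2.44);  n_4 = (+0.8550, -0.5186)
∠(n_1, n_4) = 84.26°
δ = |180° − 84.26°| = 95.74°
95.74° > 2α = 33.40°  →  invalid

δ = 95.74°, invalid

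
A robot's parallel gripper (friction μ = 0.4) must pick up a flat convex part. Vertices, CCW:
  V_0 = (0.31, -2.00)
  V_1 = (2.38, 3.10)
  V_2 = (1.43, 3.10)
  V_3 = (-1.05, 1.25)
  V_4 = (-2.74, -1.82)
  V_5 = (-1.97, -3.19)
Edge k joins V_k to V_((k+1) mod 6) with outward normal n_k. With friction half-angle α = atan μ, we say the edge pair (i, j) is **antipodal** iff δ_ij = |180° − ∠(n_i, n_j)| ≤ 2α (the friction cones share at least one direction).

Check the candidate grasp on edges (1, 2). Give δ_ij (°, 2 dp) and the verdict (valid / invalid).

α = atan 0.4 = 21.80°;  2α = 43.60°
edge 1: e_1 = (-0.95, +0.00);  n_1 = (+0.0000, +1.0000)
edge 2: e_2 = (-2.48, -1.85);  n_2 = (-0.5979, +0.8015)
∠(n_1, n_2) = 36.72°
δ = |180° − 36.72°| = 143.28°
143.28° > 2α = 43.60°  →  invalid

δ = 143.28°, invalid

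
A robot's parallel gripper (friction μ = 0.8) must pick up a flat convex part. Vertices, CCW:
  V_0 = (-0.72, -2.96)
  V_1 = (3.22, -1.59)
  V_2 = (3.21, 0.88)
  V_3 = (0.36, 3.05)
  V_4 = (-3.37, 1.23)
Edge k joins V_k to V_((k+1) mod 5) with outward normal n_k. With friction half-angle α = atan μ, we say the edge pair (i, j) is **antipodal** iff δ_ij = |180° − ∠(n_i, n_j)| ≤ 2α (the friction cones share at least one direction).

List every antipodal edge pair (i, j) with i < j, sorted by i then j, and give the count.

α = atan 0.8 = 38.66°;  2α = 77.32°
n_0 = (+0.3284, -0.9445)
n_1 = (+1.0000, +0.0040)
n_2 = (+0.6058, +0.7956)
n_3 = (-0.4385, +0.8987)
n_4 = (-0.8452, -0.5345)
  (0,1): δ = 108.94°  ·
  (0,2): δ = 56.46°  ✓
  (0,3): δ = 6.84°  ✓
  (0,4): δ = 103.14°  ·
  (1,2): δ = 127.52°  ·
  (1,3): δ = 64.22°  ✓
  (1,4): δ = 32.08°  ✓
  (2,3): δ = 116.70°  ·
  (2,4): δ = 20.40°  ✓
  (3,4): δ = 83.70°  ·
antipodal pairs: 5

count = 5; pairs: (0,2), (0,3), (1,3), (1,4), (2,4)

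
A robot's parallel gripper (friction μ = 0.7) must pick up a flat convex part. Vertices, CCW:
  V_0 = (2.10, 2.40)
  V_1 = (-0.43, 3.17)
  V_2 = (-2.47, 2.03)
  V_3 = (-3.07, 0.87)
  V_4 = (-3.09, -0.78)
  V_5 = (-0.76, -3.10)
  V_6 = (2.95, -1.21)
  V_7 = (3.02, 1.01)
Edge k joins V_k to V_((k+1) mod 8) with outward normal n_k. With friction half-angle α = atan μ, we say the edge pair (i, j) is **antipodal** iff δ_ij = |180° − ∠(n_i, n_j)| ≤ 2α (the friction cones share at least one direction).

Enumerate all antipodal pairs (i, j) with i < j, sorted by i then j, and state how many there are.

α = atan 0.7 = 34.99°;  2α = 69.98°
n_0 = (+0.2912, +0.9567)
n_1 = (-0.4878, +0.8729)
n_2 = (-0.8882, +0.4594)
n_3 = (-0.9999, +0.0121)
n_4 = (-0.7056, -0.7086)
n_5 = (+0.4539, -0.8910)
n_6 = (+0.9995, -0.0315)
n_7 = (+0.8339, +0.5519)
  (0,1): δ = 133.88°  ·
  (0,2): δ = 100.42°  ·
  (0,3): δ = 73.77°  ·
  (0,4): δ = 27.95°  ✓
  (0,5): δ = 43.92°  ✓
  (0,6): δ = 105.12°  ·
  (0,7): δ = 140.43°  ·
  (1,2): δ = 146.55°  ·
  (1,3): δ = 119.89°  ·
  (1,4): δ = 74.07°  ·
  (1,5): δ = 2.20°  ✓
  (1,6): δ = 59.00°  ✓
  (1,7): δ = 94.30°  ·
  (2,3): δ = 153.34°  ·
  (2,4): δ = 107.53°  ·
  (2,5): δ = 35.65°  ✓
  (2,6): δ = 25.54°  ✓
  (2,7): δ = 60.85°  ✓
  (3,4): δ = 134.18°  ·
  (3,5): δ = 62.31°  ✓
  (3,6): δ = 1.11°  ✓
  (3,7): δ = 34.19°  ✓
  (4,5): δ = 108.13°  ·
  (4,6): δ = 46.93°  ✓
  (4,7): δ = 11.62°  ✓
  (5,6): δ = 118.80°  ·
  (5,7): δ = 83.50°  ·
  (6,7): δ = 144.69°  ·
antipodal pairs: 12

count = 12; pairs: (0,4), (0,5), (1,5), (1,6), (2,5), (2,6), (2,7), (3,5), (3,6), (3,7), (4,6), (4,7)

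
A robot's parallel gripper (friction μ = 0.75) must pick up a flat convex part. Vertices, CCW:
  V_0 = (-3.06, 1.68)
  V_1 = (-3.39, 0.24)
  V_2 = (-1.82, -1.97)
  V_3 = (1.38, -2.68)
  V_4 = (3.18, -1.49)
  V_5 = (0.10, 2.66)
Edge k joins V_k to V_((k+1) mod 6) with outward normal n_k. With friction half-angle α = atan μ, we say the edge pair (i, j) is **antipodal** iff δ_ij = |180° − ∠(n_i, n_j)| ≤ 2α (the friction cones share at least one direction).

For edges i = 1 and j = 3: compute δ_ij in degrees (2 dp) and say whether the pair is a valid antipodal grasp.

α = atan 0.75 = 36.87°;  2α = 73.74°
edge 1: e_1 = (+1.57, -2.21);  n_1 = (-0.8152, -0.5791)
edge 3: e_3 = (+1.80, +1.19);  n_3 = (+0.5515, -0.8342)
∠(n_1, n_3) = 88.08°
δ = |180° − 88.08°| = 91.92°
91.92° > 2α = 73.74°  →  invalid

δ = 91.92°, invalid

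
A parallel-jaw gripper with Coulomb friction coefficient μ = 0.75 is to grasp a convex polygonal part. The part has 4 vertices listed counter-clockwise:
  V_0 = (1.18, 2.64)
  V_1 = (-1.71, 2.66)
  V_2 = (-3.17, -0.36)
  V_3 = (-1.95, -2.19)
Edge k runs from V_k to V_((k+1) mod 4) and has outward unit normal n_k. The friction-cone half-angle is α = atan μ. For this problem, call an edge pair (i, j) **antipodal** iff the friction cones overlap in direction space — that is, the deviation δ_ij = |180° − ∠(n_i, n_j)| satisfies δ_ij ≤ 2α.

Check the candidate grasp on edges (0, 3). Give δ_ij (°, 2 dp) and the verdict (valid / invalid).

δ = 57.45°, valid

α = atan 0.75 = 36.87°;  2α = 73.74°
edge 0: e_0 = (-2.89, +0.02);  n_0 = (+0.0069, +1.0000)
edge 3: e_3 = (+3.13, +4.83);  n_3 = (+0.8392, -0.5438)
∠(n_0, n_3) = 122.55°
δ = |180° − 122.55°| = 57.45°
57.45° ≤ 2α = 73.74°  →  valid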